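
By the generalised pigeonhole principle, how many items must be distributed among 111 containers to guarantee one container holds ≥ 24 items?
n = (24 − 1)·111 + 1 = 2554

By the generalised pigeonhole principle, to guarantee some box contains ≥ r objects we need more than (r − 1) · k objects total. Threshold: n = (r − 1) · k + 1. With r = 24 and k = 111: n = 23 · 111 + 1 = 2553 + 1 = 2554. For n = 2553 = 23 · 111, we can put exactly 23 objects in every box, avoiding 24 in any single one — so 2554 is tight.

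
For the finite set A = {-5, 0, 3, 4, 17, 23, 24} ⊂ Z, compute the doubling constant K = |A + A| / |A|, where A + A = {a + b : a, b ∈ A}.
K = |A + A| / |A| = 27/7

Enumerate A + A = {a + b : a, b ∈ A}. With |A| = 7, there are |A|^2 = 49 ordered sum pairs; collecting distinct values, A + A = {-10, -5, -2, -1, 0, 3, 4, 6, 7, 8, 12, 17, 18, 19, 20, 21, 23, 24, 26, 27, 28, 34, 40, 41, 46, 47, 48}, so |A + A| = 27. Thus K = 27/7. For comparison, the minimum possible |A + A| over all 7-element sets is 2·7 − 1 = 13 (so min K = 13/7), attained only by arithmetic progressions.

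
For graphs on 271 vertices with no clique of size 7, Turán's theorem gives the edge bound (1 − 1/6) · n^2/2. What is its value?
Turán density bound = (5/6) · 271^2/2 = 367205/12 ≈ 30600.4167

Turán's theorem: ex(n, K_{r+1}) is achieved by the complete r-partite Turán graph T(n, r) with parts as balanced as possible, and is at most (1 − 1/r) · n^2/2. For r = 6, n = 271: the density bound is (5/6) · 73441/2 = 367205/12 ≈ 30600.4167. The integer-valued extremum is e(T(271, 6)) = 30600, which is strictly less than the density bound 367205/12 since 6 ∤ 271 (the parts of T(271, 6) cannot all be equal).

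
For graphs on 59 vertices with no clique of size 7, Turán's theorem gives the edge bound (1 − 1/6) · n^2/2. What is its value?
Turán density bound = (5/6) · 59^2/2 = 17405/12 ≈ 1450.4167

Turán's theorem: ex(n, K_{r+1}) is achieved by the complete r-partite Turán graph T(n, r) with parts as balanced as possible, and is at most (1 − 1/r) · n^2/2. For r = 6, n = 59: the density bound is (5/6) · 3481/2 = 17405/12 ≈ 1450.4167. The integer-valued extremum is e(T(59, 6)) = 1450, which is strictly less than the density bound 17405/12 since 6 ∤ 59 (the parts of T(59, 6) cannot all be equal).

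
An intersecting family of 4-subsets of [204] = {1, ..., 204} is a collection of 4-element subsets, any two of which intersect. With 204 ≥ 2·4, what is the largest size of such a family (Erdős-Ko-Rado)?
max |F| = C(203, 3) = 1373701

The Erdős-Ko-Rado theorem states: for n ≥ 2k, an intersecting family of k-subsets of an n-element set has size at most C(n − 1, k − 1), with equality for 'star' families {A ⊆ [n] : |A| = k, i ∈ A} (fix an element i). For n = 204, k = 4: C(203, 3) = 1373701.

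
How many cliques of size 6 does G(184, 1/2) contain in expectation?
E[# K_6] = C(184, 6) · (1/2)^C(6, 2) = 49637730324 / 2^15 = 12409432581/8192 ≈ 1514823.313110

For each 6-subset S of vertices (there are C(184, 6) = 49637730324 such S), let X_S = 1 if S induces a K_6 (all C(6, 2) = 15 edges present). Then P(X_S = 1) = (1/2)^15 = 1/32768. By linearity of expectation, E[# K_6] = C(184, 6) · (1/2)^15 = 49637730324 / 32768 = 12409432581/8192 ≈ 1514823.313110.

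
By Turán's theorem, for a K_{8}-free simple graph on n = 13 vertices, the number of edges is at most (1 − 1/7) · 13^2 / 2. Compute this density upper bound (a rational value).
Turán density bound = (6/7) · 13^2/2 = 507/7 ≈ 72.4286

Turán's theorem: ex(n, K_{r+1}) is achieved by the complete r-partite Turán graph T(n, r) with parts as balanced as possible, and is at most (1 − 1/r) · n^2/2. For r = 7, n = 13: the density bound is (6/7) · 169/2 = 507/7 ≈ 72.4286. The integer-valued extremum is e(T(13, 7)) = 72, which is strictly less than the density bound 507/7 since 7 ∤ 13 (the parts of T(13, 7) cannot all be equal).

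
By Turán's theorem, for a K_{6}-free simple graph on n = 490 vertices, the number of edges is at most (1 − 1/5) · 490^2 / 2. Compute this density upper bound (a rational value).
Turán density bound = (4/5) · 490^2/2 = 96040

Turán's theorem: ex(n, K_{r+1}) is achieved by the complete r-partite Turán graph T(n, r) with parts as balanced as possible, and is at most (1 − 1/r) · n^2/2. For r = 5, n = 490: the density bound is (4/5) · 240100/2 = 96040. Since 5 ∣ 490, the Turán graph T(490, 5) has parts of equal size 98, and its edge count e(T(490, 5)) = 96040 attains the density bound exactly.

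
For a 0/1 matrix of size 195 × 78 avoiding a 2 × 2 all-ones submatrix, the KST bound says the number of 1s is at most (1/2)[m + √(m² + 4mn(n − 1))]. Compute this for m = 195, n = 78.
z(195, 78; 2, 2) ≤ (1/2)[195 + √(195² + 4·195·78·77)] = (1/2)[195 + √4722705] = 1184.0893

Kővári–Sós–Turán: let r_1, ..., r_195 be the row sums and z = Σ r_i the total number of 1s. Each pair of columns can share at most one row with both entries 1 (else a 2×2 all-ones block appears), so Σ_i C(r_i, 2) ≤ C(78, 2) = 3003. By convexity Σ_i C(r_i, 2) ≥ 195·C(z/195, 2) = z(z − 195)/(2·195), giving z² − 195z − 195·78·77 ≤ 0 and hence z ≤ (1/2)[195 + √(38025 + 4·1171170)] = (1/2)[195 + √4722705] ≈ (1/2)(195 + 2173.1785) = 1184.0893.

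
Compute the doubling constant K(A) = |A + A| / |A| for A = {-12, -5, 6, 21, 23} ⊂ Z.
K = |A + A| / |A| = 15/5 = 3

Enumerate A + A = {a + b : a, b ∈ A}. With |A| = 5, there are |A|^2 = 25 ordered sum pairs; collecting distinct values, A + A = {-24, -17, -10, -6, 1, 9, 11, 12, 16, 18, 27, 29, 42, 44, 46}, so |A + A| = 15. Thus K = 15/5 = 3. For comparison, the minimum possible |A + A| over all 5-element sets is 2·5 − 1 = 9 (so min K = 9/5), attained only by arithmetic progressions.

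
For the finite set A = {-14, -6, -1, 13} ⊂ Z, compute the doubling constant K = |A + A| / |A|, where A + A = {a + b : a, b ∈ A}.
K = |A + A| / |A| = 10/4 = 5/2

Enumerate A + A = {a + b : a, b ∈ A}. With |A| = 4, there are |A|^2 = 16 ordered sum pairs; collecting distinct values, A + A = {-28, -20, -15, -12, -7, -2, -1, 7, 12, 26}, so |A + A| = 10. Thus K = 10/4 = 5/2. For comparison, the minimum possible |A + A| over all 4-element sets is 2·4 − 1 = 7 (so min K = 7/4), attained only by arithmetic progressions.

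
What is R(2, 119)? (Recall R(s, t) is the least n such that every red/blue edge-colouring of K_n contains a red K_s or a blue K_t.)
R(2, 119) = 119

R(2, k) = k for all k ≥ 2: in a 2-colouring of K_k, either some edge is red (a red K_2) or all edges are blue (a blue K_k). And K_{118} coloured all-blue has no blue K_119, so R(2, 119) > 118. Hence R(2, 119) = 119.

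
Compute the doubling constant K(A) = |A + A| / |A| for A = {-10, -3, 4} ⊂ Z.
K = |A + A| / |A| = 5/3

Enumerate A + A = {a + b : a, b ∈ A}. With |A| = 3, there are |A|^2 = 9 ordered sum pairs; collecting distinct values, A + A = {-20, -13, -6, 1, 8}, so |A + A| = 5. Thus K = 5/3. Here |A + A| = 2|A| − 1 = 5, the minimum possible — so K = 5/3 is minimal, which holds iff A is an arithmetic progression.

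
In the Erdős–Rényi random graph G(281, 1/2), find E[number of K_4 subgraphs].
E[# K_4] = C(281, 4) · (1/2)^C(4, 2) = 254274090 / 2^6 = 127137045/32 = 3973032.65625

For each 4-subset S of vertices (there are C(281, 4) = 254274090 such S), let X_S = 1 if S induces a K_4 (all C(4, 2) = 6 edges present). Then P(X_S = 1) = (1/2)^6 = 1/64. By linearity of expectation, E[# K_4] = C(281, 4) · (1/2)^6 = 254274090 / 64 = 127137045/32 = 3973032.65625.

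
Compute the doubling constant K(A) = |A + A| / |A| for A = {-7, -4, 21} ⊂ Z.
K = |A + A| / |A| = 6/3 = 2

Enumerate A + A = {a + b : a, b ∈ A}. With |A| = 3, there are |A|^2 = 9 ordered sum pairs; collecting distinct values, A + A = {-14, -11, -8, 14, 17, 42}, so |A + A| = 6. Thus K = 6/3 = 2. For comparison, the minimum possible |A + A| over all 3-element sets is 2·3 − 1 = 5 (so min K = 5/3), attained only by arithmetic progressions.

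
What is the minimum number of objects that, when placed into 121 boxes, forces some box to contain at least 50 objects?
n = (50 − 1)·121 + 1 = 5930

By the generalised pigeonhole principle, to guarantee some box contains ≥ r objects we need more than (r − 1) · k objects total. Threshold: n = (r − 1) · k + 1. With r = 50 and k = 121: n = 49 · 121 + 1 = 5929 + 1 = 5930. For n = 5929 = 49 · 121, we can put exactly 49 objects in every box, avoiding 50 in any single one — so 5930 is tight.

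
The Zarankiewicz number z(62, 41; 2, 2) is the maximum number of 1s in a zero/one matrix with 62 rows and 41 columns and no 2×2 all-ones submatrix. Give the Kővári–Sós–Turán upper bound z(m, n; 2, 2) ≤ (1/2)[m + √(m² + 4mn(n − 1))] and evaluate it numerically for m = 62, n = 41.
z(62, 41; 2, 2) ≤ (1/2)[62 + √(62² + 4·62·41·40)] = (1/2)[62 + √410564] = 351.3763

Kővári–Sós–Turán: let r_1, ..., r_62 be the row sums and z = Σ r_i the total number of 1s. Each pair of columns can share at most one row with both entries 1 (else a 2×2 all-ones block appears), so Σ_i C(r_i, 2) ≤ C(41, 2) = 820. By convexity Σ_i C(r_i, 2) ≥ 62·C(z/62, 2) = z(z − 62)/(2·62), giving z² − 62z − 62·41·40 ≤ 0 and hence z ≤ (1/2)[62 + √(3844 + 4·101680)] = (1/2)[62 + √410564] ≈ (1/2)(62 + 640.7527) = 351.3763.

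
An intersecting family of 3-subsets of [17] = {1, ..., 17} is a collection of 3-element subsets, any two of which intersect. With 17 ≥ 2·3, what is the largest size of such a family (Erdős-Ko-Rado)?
max |F| = C(16, 2) = 120

Erdős-Ko-Rado (1961): when n ≥ 2k, max |F| = C(n−1, k−1). The bound is attained by the star {A : i ∈ A} for any fixed i ∈ [n]. Here C(17−1, 3−1) = C(16, 2) = 120.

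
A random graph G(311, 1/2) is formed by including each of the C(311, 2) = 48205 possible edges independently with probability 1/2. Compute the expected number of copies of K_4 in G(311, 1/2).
E[# K_4] = C(311, 4) · (1/2)^C(4, 2) = 382313855 / 2^6 = 5973653.984375

For each 4-subset S of vertices (there are C(311, 4) = 382313855 such S), let X_S = 1 if S induces a K_4 (all C(4, 2) = 6 edges present). Then P(X_S = 1) = (1/2)^6 = 1/64. By linearity of expectation, E[# K_4] = C(311, 4) · (1/2)^6 = 382313855 / 64 = 5973653.984375.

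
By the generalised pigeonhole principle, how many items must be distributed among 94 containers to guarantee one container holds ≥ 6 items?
n = (6 − 1)·94 + 1 = 471

By the generalised pigeonhole principle, to guarantee some box contains ≥ r objects we need more than (r − 1) · k objects total. Threshold: n = (r − 1) · k + 1. With r = 6 and k = 94: n = 5 · 94 + 1 = 470 + 1 = 471. For n = 470 = 5 · 94, we can put exactly 5 objects in every box, avoiding 6 in any single one — so 471 is tight.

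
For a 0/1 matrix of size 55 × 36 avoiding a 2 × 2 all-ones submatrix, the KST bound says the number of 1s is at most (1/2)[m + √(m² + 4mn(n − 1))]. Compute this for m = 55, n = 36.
z(55, 36; 2, 2) ≤ (1/2)[55 + √(55² + 4·55·36·35)] = (1/2)[55 + √280225] = 292.1814

Kővári–Sós–Turán: let r_1, ..., r_55 be the row sums and z = Σ r_i the total number of 1s. Each pair of columns can share at most one row with both entries 1 (else a 2×2 all-ones block appears), so Σ_i C(r_i, 2) ≤ C(36, 2) = 630. By convexity Σ_i C(r_i, 2) ≥ 55·C(z/55, 2) = z(z − 55)/(2·55), giving z² − 55z − 55·36·35 ≤ 0 and hence z ≤ (1/2)[55 + √(3025 + 4·69300)] = (1/2)[55 + √280225] ≈ (1/2)(55 + 529.3628) = 292.1814.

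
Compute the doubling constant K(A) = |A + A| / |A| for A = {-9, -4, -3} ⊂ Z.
K = |A + A| / |A| = 6/3 = 2

Enumerate A + A = {a + b : a, b ∈ A}. With |A| = 3, there are |A|^2 = 9 ordered sum pairs; collecting distinct values, A + A = {-18, -13, -12, -8, -7, -6}, so |A + A| = 6. Thus K = 6/3 = 2. For comparison, the minimum possible |A + A| over all 3-element sets is 2·3 − 1 = 5 (so min K = 5/3), attained only by arithmetic progressions.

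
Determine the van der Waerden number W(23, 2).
W(23, 2) = 23 + 1 = 24

A 2-term AP is any pair of integers, so a monochromatic 2-AP exists iff some colour is used at least twice. With 23 colours, the colouring i ↦ i on {1, ..., 23} uses each colour once, avoiding any monochromatic pair, so W(23, 2) > 23. For {1, ..., 24}, pigeonhole forces two integers of the same colour, which form a monochromatic 2-AP. Hence W(23, 2) = 24.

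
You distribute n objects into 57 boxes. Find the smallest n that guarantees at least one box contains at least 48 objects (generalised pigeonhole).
n = (48 − 1)·57 + 1 = 2680

By the generalised pigeonhole principle, to guarantee some box contains ≥ r objects we need more than (r − 1) · k objects total. Threshold: n = (r − 1) · k + 1. With r = 48 and k = 57: n = 47 · 57 + 1 = 2679 + 1 = 2680. For n = 2679 = 47 · 57, we can put exactly 47 objects in every box, avoiding 48 in any single one — so 2680 is tight.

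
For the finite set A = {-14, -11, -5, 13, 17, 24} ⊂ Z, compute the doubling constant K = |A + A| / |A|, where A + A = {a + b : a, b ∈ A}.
K = |A + A| / |A| = 21/6 = 7/2

Enumerate A + A = {a + b : a, b ∈ A}. With |A| = 6, there are |A|^2 = 36 ordered sum pairs; collecting distinct values, A + A = {-28, -25, -22, -19, -16, -10, -1, 2, 3, 6, 8, 10, 12, 13, 19, 26, 30, 34, 37, 41, 48}, so |A + A| = 21. Thus K = 21/6 = 7/2. For comparison, the minimum possible |A + A| over all 6-element sets is 2·6 − 1 = 11 (so min K = 11/6), attained only by arithmetic progressions.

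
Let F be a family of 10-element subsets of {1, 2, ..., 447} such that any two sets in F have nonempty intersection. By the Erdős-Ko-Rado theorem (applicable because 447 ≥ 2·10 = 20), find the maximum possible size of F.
max |F| = C(446, 9) = 1774069784661404230

Erdős-Ko-Rado (1961): when n ≥ 2k, max |F| = C(n−1, k−1). The bound is attained by the star {A : i ∈ A} for any fixed i ∈ [n]. Here C(447−1, 10−1) = C(446, 9) = 1774069784661404230.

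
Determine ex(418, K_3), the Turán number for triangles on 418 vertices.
ex(418, K_3) = ⌊418^2/4⌋ = 43681

Mantel (1907): a triangle-free graph on n vertices has at most ⌊n^2/4⌋ edges, with equality for the complete bipartite graph K_{⌊n/2⌋, ⌈n/2⌉}. For n = 418: ⌊418^2/4⌋ = ⌊174724/4⌋ = 43681. The extremal graph is K_{209, 209}, which has 209·209 = 43681 edges.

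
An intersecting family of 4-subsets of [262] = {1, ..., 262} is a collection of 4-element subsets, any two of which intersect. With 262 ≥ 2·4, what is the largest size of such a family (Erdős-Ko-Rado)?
max |F| = C(261, 3) = 2929290

Erdős-Ko-Rado (1961): when n ≥ 2k, max |F| = C(n−1, k−1). The bound is attained by the star {A : i ∈ A} for any fixed i ∈ [n]. Here C(262−1, 4−1) = C(261, 3) = 2929290.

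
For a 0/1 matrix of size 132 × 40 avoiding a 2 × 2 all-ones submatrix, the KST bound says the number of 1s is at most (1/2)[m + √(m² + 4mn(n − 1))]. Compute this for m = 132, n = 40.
z(132, 40; 2, 2) ≤ (1/2)[132 + √(132² + 4·132·40·39)] = (1/2)[132 + √841104] = 524.5586

Kővári–Sós–Turán: let r_1, ..., r_132 be the row sums and z = Σ r_i the total number of 1s. Each pair of columns can share at most one row with both entries 1 (else a 2×2 all-ones block appears), so Σ_i C(r_i, 2) ≤ C(40, 2) = 780. By convexity Σ_i C(r_i, 2) ≥ 132·C(z/132, 2) = z(z − 132)/(2·132), giving z² − 132z − 132·40·39 ≤ 0 and hence z ≤ (1/2)[132 + √(17424 + 4·205920)] = (1/2)[132 + √841104] ≈ (1/2)(132 + 917.1172) = 524.5586.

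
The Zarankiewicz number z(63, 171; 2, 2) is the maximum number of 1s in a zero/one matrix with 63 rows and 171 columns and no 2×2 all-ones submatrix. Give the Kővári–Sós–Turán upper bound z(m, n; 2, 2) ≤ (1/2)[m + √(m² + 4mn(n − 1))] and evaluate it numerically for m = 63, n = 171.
z(63, 171; 2, 2) ≤ (1/2)[63 + √(63² + 4·63·171·170)] = (1/2)[63 + √7329609] = 1385.1625

Kővári–Sós–Turán: let r_1, ..., r_63 be the row sums and z = Σ r_i the total number of 1s. Each pair of columns can share at most one row with both entries 1 (else a 2×2 all-ones block appears), so Σ_i C(r_i, 2) ≤ C(171, 2) = 14535. By convexity Σ_i C(r_i, 2) ≥ 63·C(z/63, 2) = z(z − 63)/(2·63), giving z² − 63z − 63·171·170 ≤ 0 and hence z ≤ (1/2)[63 + √(3969 + 4·1831410)] = (1/2)[63 + √7329609] ≈ (1/2)(63 + 2707.3251) = 1385.1625.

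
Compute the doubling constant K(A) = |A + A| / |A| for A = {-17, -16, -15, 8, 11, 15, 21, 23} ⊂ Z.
K = |A + A| / |A| = 34/8 = 17/4

Enumerate A + A = {a + b : a, b ∈ A}. With |A| = 8, there are |A|^2 = 64 ordered sum pairs; collecting distinct values, A + A = {-34, -33, -32, -31, -30, -9, -8, -7, -6, -5, -4, -2, -1, 0, 4, 5, 6, 7, 8, 16, 19, 22, 23, 26, 29, 30, 31, 32, 34, 36, 38, 42, 44, 46}, so |A + A| = 34. Thus K = 34/8 = 17/4. For comparison, the minimum possible |A + A| over all 8-element sets is 2·8 − 1 = 15 (so min K = 15/8), attained only by arithmetic progressions.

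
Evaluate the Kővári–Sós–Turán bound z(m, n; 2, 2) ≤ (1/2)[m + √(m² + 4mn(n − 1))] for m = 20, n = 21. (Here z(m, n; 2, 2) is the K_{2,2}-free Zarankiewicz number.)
z(20, 21; 2, 2) ≤ (1/2)[20 + √(20² + 4·20·21·20)] = (1/2)[20 + √34000] = 102.1954

Kővári–Sós–Turán: let r_1, ..., r_20 be the row sums and z = Σ r_i the total number of 1s. Each pair of columns can share at most one row with both entries 1 (else a 2×2 all-ones block appears), so Σ_i C(r_i, 2) ≤ C(21, 2) = 210. By convexity Σ_i C(r_i, 2) ≥ 20·C(z/20, 2) = z(z − 20)/(2·20), giving z² − 20z − 20·21·20 ≤ 0 and hence z ≤ (1/2)[20 + √(400 + 4·8400)] = (1/2)[20 + √34000] ≈ (1/2)(20 + 184.3909) = 102.1954.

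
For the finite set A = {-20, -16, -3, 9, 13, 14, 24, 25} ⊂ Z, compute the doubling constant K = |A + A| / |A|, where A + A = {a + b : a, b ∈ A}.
K = |A + A| / |A| = 32/8 = 4

Enumerate A + A = {a + b : a, b ∈ A}. With |A| = 8, there are |A|^2 = 64 ordered sum pairs; collecting distinct values, A + A = {-40, -36, -32, -23, -19, -11, -7, -6, -3, -2, 4, 5, 6, 8, 9, 10, 11, 18, 21, 22, 23, 26, 27, 28, 33, 34, 37, 38, 39, 48, 49, 50}, so |A + A| = 32. Thus K = 32/8 = 4. For comparison, the minimum possible |A + A| over all 8-element sets is 2·8 − 1 = 15 (so min K = 15/8), attained only by arithmetic progressions.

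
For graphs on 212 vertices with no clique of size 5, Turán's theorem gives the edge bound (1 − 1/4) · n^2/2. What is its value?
Turán density bound = (3/4) · 212^2/2 = 16854

Turán's theorem: ex(n, K_{r+1}) is achieved by the complete r-partite Turán graph T(n, r) with parts as balanced as possible, and is at most (1 − 1/r) · n^2/2. For r = 4, n = 212: the density bound is (3/4) · 44944/2 = 16854. Since 4 ∣ 212, the Turán graph T(212, 4) has parts of equal size 53, and its edge count e(T(212, 4)) = 16854 attains the density bound exactly.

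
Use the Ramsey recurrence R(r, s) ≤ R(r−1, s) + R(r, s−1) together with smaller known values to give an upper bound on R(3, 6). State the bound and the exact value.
R(3, 6) ≤ R(2, 6) + R(3, 5) = 6 + 14 = 20; exact value R(3, 6) = 18.

The Erdős–Szekeres recurrence R(r, s) ≤ R(r−1, s) + R(r, s−1) applied to (r, s) = (3, 6) gives
  R(3, 6) ≤ R(2, 6) + R(3, 5) = 6 + 14 = 20.
(Recall R(2, k) = k and R is symmetric.) The recurrence is not tight here (it gives 20, but the exact value is R(3, 6) = 18); the tight upper bound requires a sharper argument than the simple recurrence, combined with a lower-bound construction on K_{17}.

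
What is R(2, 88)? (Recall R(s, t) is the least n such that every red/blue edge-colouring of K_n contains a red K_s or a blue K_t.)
R(2, 88) = 88

R(2, k) = k for all k ≥ 2: in a 2-colouring of K_k, either some edge is red (a red K_2) or all edges are blue (a blue K_k). And K_{87} coloured all-blue has no blue K_88, so R(2, 88) > 87. Hence R(2, 88) = 88.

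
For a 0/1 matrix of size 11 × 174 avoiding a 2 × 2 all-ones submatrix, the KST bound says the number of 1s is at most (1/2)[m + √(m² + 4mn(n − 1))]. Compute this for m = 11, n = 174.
z(11, 174; 2, 2) ≤ (1/2)[11 + √(11² + 4·11·174·173)] = (1/2)[11 + √1324609] = 580.9583

Kővári–Sós–Turán: let r_1, ..., r_11 be the row sums and z = Σ r_i the total number of 1s. Each pair of columns can share at most one row with both entries 1 (else a 2×2 all-ones block appears), so Σ_i C(r_i, 2) ≤ C(174, 2) = 15051. By convexity Σ_i C(r_i, 2) ≥ 11·C(z/11, 2) = z(z − 11)/(2·11), giving z² − 11z − 11·174·173 ≤ 0 and hence z ≤ (1/2)[11 + √(121 + 4·331122)] = (1/2)[11 + √1324609] ≈ (1/2)(11 + 1150.9166) = 580.9583.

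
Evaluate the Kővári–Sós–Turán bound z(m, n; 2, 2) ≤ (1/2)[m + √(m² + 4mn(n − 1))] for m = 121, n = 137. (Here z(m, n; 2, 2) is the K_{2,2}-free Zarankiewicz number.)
z(121, 137; 2, 2) ≤ (1/2)[121 + √(121² + 4·121·137·136)] = (1/2)[121 + √9032529] = 1563.2083

Kővári–Sós–Turán: let r_1, ..., r_121 be the row sums and z = Σ r_i the total number of 1s. Each pair of columns can share at most one row with both entries 1 (else a 2×2 all-ones block appears), so Σ_i C(r_i, 2) ≤ C(137, 2) = 9316. By convexity Σ_i C(r_i, 2) ≥ 121·C(z/121, 2) = z(z − 121)/(2·121), giving z² − 121z − 121·137·136 ≤ 0 and hence z ≤ (1/2)[121 + √(14641 + 4·2254472)] = (1/2)[121 + √9032529] ≈ (1/2)(121 + 3005.4166) = 1563.2083.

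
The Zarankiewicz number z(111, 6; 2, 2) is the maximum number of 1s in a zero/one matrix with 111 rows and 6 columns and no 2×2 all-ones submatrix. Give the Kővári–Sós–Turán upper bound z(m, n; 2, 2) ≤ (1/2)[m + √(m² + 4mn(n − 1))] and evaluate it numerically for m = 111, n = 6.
z(111, 6; 2, 2) ≤ (1/2)[111 + √(111² + 4·111·6·5)] = (1/2)[111 + √25641] = 135.564

Kővári–Sós–Turán: let r_1, ..., r_111 be the row sums and z = Σ r_i the total number of 1s. Each pair of columns can share at most one row with both entries 1 (else a 2×2 all-ones block appears), so Σ_i C(r_i, 2) ≤ C(6, 2) = 15. By convexity Σ_i C(r_i, 2) ≥ 111·C(z/111, 2) = z(z − 111)/(2·111), giving z² − 111z − 111·6·5 ≤ 0 and hence z ≤ (1/2)[111 + √(12321 + 4·3330)] = (1/2)[111 + √25641] ≈ (1/2)(111 + 160.1281) = 135.564.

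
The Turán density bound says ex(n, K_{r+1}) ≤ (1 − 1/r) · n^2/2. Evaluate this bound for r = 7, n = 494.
Turán density bound = (6/7) · 494^2/2 = 732108/7 ≈ 104586.8571

Turán's theorem: ex(n, K_{r+1}) is achieved by the complete r-partite Turán graph T(n, r) with parts as balanced as possible, and is at most (1 − 1/r) · n^2/2. For r = 7, n = 494: the density bound is (6/7) · 244036/2 = 732108/7 ≈ 104586.8571. The integer-valued extremum is e(T(494, 7)) = 104586, which is strictly less than the density bound 732108/7 since 7 ∤ 494 (the parts of T(494, 7) cannot all be equal).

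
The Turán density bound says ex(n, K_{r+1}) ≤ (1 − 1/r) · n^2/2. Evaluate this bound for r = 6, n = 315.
Turán density bound = (5/6) · 315^2/2 = 165375/4 ≈ 41343.75

Turán's theorem: ex(n, K_{r+1}) is achieved by the complete r-partite Turán graph T(n, r) with parts as balanced as possible, and is at most (1 − 1/r) · n^2/2. For r = 6, n = 315: the density bound is (5/6) · 99225/2 = 165375/4 ≈ 41343.75. The integer-valued extremum is e(T(315, 6)) = 41343, which is strictly less than the density bound 165375/4 since 6 ∤ 315 (the parts of T(315, 6) cannot all be equal).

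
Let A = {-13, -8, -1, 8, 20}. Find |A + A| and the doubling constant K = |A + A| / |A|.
K = |A + A| / |A| = 14/5

Enumerate A + A = {a + b : a, b ∈ A}. With |A| = 5, there are |A|^2 = 25 ordered sum pairs; collecting distinct values, A + A = {-26, -21, -16, -14, -9, -5, -2, 0, 7, 12, 16, 19, 28, 40}, so |A + A| = 14. Thus K = 14/5. For comparison, the minimum possible |A + A| over all 5-element sets is 2·5 − 1 = 9 (so min K = 9/5), attained only by arithmetic progressions.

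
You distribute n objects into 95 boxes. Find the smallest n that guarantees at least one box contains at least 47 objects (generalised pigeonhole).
n = (47 − 1)·95 + 1 = 4371

By the generalised pigeonhole principle, to guarantee some box contains ≥ r objects we need more than (r − 1) · k objects total. Threshold: n = (r − 1) · k + 1. With r = 47 and k = 95: n = 46 · 95 + 1 = 4370 + 1 = 4371. For n = 4370 = 46 · 95, we can put exactly 46 objects in every box, avoiding 47 in any single one — so 4371 is tight.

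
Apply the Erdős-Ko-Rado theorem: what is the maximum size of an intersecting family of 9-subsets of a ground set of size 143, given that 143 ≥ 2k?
max |F| = C(142, 8) = 3354301527435

Erdős-Ko-Rado (1961): when n ≥ 2k, max |F| = C(n−1, k−1). The bound is attained by the star {A : i ∈ A} for any fixed i ∈ [n]. Here C(143−1, 9−1) = C(142, 8) = 3354301527435.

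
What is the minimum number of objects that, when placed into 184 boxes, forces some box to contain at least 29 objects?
n = (29 − 1)·184 + 1 = 5153

By the generalised pigeonhole principle, to guarantee some box contains ≥ r objects we need more than (r − 1) · k objects total. Threshold: n = (r − 1) · k + 1. With r = 29 and k = 184: n = 28 · 184 + 1 = 5152 + 1 = 5153. For n = 5152 = 28 · 184, we can put exactly 28 objects in every box, avoiding 29 in any single one — so 5153 is tight.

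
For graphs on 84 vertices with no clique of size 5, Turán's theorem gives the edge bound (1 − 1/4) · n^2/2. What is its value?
Turán density bound = (3/4) · 84^2/2 = 2646

Turán's theorem: ex(n, K_{r+1}) is achieved by the complete r-partite Turán graph T(n, r) with parts as balanced as possible, and is at most (1 − 1/r) · n^2/2. For r = 4, n = 84: the density bound is (3/4) · 7056/2 = 2646. Since 4 ∣ 84, the Turán graph T(84, 4) has parts of equal size 21, and its edge count e(T(84, 4)) = 2646 attains the density bound exactly.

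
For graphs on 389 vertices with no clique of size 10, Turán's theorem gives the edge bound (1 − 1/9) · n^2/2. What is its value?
Turán density bound = (8/9) · 389^2/2 = 605284/9 ≈ 67253.7778

Turán's theorem: ex(n, K_{r+1}) is achieved by the complete r-partite Turán graph T(n, r) with parts as balanced as possible, and is at most (1 − 1/r) · n^2/2. For r = 9, n = 389: the density bound is (8/9) · 151321/2 = 605284/9 ≈ 67253.7778. The integer-valued extremum is e(T(389, 9)) = 67253, which is strictly less than the density bound 605284/9 since 9 ∤ 389 (the parts of T(389, 9) cannot all be equal).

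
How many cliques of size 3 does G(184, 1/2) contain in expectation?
E[# K_3] = C(184, 3) · (1/2)^C(3, 2) = 1021384 / 2^3 = 127673

For each 3-subset S of vertices (there are C(184, 3) = 1021384 such S), let X_S = 1 if S induces a K_3 (all C(3, 2) = 3 edges present). Then P(X_S = 1) = (1/2)^3 = 1/8. By linearity of expectation, E[# K_3] = C(184, 3) · (1/2)^3 = 1021384 / 8 = 127673.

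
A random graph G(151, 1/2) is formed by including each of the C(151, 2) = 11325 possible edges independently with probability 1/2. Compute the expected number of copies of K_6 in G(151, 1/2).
E[# K_6] = C(151, 6) · (1/2)^C(6, 2) = 14888600755 / 2^15 ≈ 454364.036713

For each 6-subset S of vertices (there are C(151, 6) = 14888600755 such S), let X_S = 1 if S induces a K_6 (all C(6, 2) = 15 edges present). Then P(X_S = 1) = (1/2)^15 = 1/32768. By linearity of expectation, E[# K_6] = C(151, 6) · (1/2)^15 = 14888600755 / 32768 ≈ 454364.036713.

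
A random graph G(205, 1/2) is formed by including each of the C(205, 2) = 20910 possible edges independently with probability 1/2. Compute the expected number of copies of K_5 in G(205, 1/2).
E[# K_5] = C(205, 5) · (1/2)^C(5, 2) = 2872408791 / 2^10 ≈ 2805086.709961

For each 5-subset S of vertices (there are C(205, 5) = 2872408791 such S), let X_S = 1 if S induces a K_5 (all C(5, 2) = 10 edges present). Then P(X_S = 1) = (1/2)^10 = 1/1024. By linearity of expectation, E[# K_5] = C(205, 5) · (1/2)^10 = 2872408791 / 1024 ≈ 2805086.709961.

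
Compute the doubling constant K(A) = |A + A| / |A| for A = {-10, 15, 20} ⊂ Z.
K = |A + A| / |A| = 6/3 = 2

Enumerate A + A = {a + b : a, b ∈ A}. With |A| = 3, there are |A|^2 = 9 ordered sum pairs; collecting distinct values, A + A = {-20, 5, 10, 30, 35, 40}, so |A + A| = 6. Thus K = 6/3 = 2. For comparison, the minimum possible |A + A| over all 3-element sets is 2·3 − 1 = 5 (so min K = 5/3), attained only by arithmetic progressions.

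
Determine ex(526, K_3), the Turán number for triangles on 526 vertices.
ex(526, K_3) = ⌊526^2/4⌋ = 69169

Mantel (1907): a triangle-free graph on n vertices has at most ⌊n^2/4⌋ edges, with equality for the complete bipartite graph K_{⌊n/2⌋, ⌈n/2⌉}. For n = 526: ⌊526^2/4⌋ = ⌊276676/4⌋ = 69169. The extremal graph is K_{263, 263}, which has 263·263 = 69169 edges.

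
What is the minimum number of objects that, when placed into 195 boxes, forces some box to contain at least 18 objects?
n = (18 − 1)·195 + 1 = 3316

By the generalised pigeonhole principle, to guarantee some box contains ≥ r objects we need more than (r − 1) · k objects total. Threshold: n = (r − 1) · k + 1. With r = 18 and k = 195: n = 17 · 195 + 1 = 3315 + 1 = 3316. For n = 3315 = 17 · 195, we can put exactly 17 objects in every box, avoiding 18 in any single one — so 3316 is tight.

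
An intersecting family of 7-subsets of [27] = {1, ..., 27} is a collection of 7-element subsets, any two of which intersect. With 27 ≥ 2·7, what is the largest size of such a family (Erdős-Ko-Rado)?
max |F| = C(26, 6) = 230230

The Erdős-Ko-Rado theorem states: for n ≥ 2k, an intersecting family of k-subsets of an n-element set has size at most C(n − 1, k − 1), with equality for 'star' families {A ⊆ [n] : |A| = k, i ∈ A} (fix an element i). For n = 27, k = 7: C(26, 6) = 230230.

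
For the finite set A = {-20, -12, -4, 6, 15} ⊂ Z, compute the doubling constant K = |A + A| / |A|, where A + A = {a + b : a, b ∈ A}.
K = |A + A| / |A| = 14/5

Enumerate A + A = {a + b : a, b ∈ A}. With |A| = 5, there are |A|^2 = 25 ordered sum pairs; collecting distinct values, A + A = {-40, -32, -24, -16, -14, -8, -6, -5, 2, 3, 11, 12, 21, 30}, so |A + A| = 14. Thus K = 14/5. For comparison, the minimum possible |A + A| over all 5-element sets is 2·5 − 1 = 9 (so min K = 9/5), attained only by arithmetic progressions.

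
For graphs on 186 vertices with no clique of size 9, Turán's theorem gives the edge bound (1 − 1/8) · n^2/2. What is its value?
Turán density bound = (7/8) · 186^2/2 = 60543/4 ≈ 15135.75

Turán's theorem: ex(n, K_{r+1}) is achieved by the complete r-partite Turán graph T(n, r) with parts as balanced as possible, and is at most (1 − 1/r) · n^2/2. For r = 8, n = 186: the density bound is (7/8) · 34596/2 = 60543/4 ≈ 15135.75. The integer-valued extremum is e(T(186, 8)) = 15135, which is strictly less than the density bound 60543/4 since 8 ∤ 186 (the parts of T(186, 8) cannot all be equal).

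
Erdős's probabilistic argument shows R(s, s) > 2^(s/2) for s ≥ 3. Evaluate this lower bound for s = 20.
2^(20/2) = 1024; so R(20, 20) > 1024

Colour each edge of K_n uniformly at random with red/blue. The expected number of monochromatic K_20 is C(n, 20) · 2 · 2^(−C(20,2)). If C(n, 20) · 2^(1 − C(20,2)) < 1, then with positive probability no monochromatic K_20 exists, so R(20, 20) > n. The standard estimate C(n, 20) ≤ n^20/20! shows this inequality holds whenever n ≤ 2^(20/2) (since 20! · 2^(C(20,2) − 1) > 2^(20^2/2) ≥ n^20). Hence R(20, 20) > 2^(20/2) = 1024.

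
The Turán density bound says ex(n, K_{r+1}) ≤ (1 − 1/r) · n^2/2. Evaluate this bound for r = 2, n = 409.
Turán density bound = (1/2) · 409^2/2 = 167281/4 ≈ 41820.25

Turán's theorem: ex(n, K_{r+1}) is achieved by the complete r-partite Turán graph T(n, r) with parts as balanced as possible, and is at most (1 − 1/r) · n^2/2. For r = 2, n = 409: the density bound is (1/2) · 167281/2 = 167281/4 ≈ 41820.25. The integer-valued extremum is e(T(409, 2)) = 41820, which is strictly less than the density bound 167281/4 since 2 ∤ 409 (the parts of T(409, 2) cannot all be equal).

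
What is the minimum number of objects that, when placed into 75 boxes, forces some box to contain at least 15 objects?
n = (15 − 1)·75 + 1 = 1051

By the generalised pigeonhole principle, to guarantee some box contains ≥ r objects we need more than (r − 1) · k objects total. Threshold: n = (r − 1) · k + 1. With r = 15 and k = 75: n = 14 · 75 + 1 = 1050 + 1 = 1051. For n = 1050 = 14 · 75, we can put exactly 14 objects in every box, avoiding 15 in any single one — so 1051 is tight.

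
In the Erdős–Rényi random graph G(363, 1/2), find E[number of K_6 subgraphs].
E[# K_6] = C(363, 6) · (1/2)^C(6, 2) = 3048385428726 / 2^15 = 1524192714363/16384 ≈ 93029340.476257

For each 6-subset S of vertices (there are C(363, 6) = 3048385428726 such S), let X_S = 1 if S induces a K_6 (all C(6, 2) = 15 edges present). Then P(X_S = 1) = (1/2)^15 = 1/32768. By linearity of expectation, E[# K_6] = C(363, 6) · (1/2)^15 = 3048385428726 / 32768 = 1524192714363/16384 ≈ 93029340.476257.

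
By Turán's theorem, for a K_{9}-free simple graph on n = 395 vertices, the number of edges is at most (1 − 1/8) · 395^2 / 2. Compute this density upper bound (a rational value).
Turán density bound = (7/8) · 395^2/2 = 1092175/16 ≈ 68260.9375

Turán's theorem: ex(n, K_{r+1}) is achieved by the complete r-partite Turán graph T(n, r) with parts as balanced as possible, and is at most (1 − 1/r) · n^2/2. For r = 8, n = 395: the density bound is (7/8) · 156025/2 = 1092175/16 ≈ 68260.9375. The integer-valued extremum is e(T(395, 8)) = 68260, which is strictly less than the density bound 1092175/16 since 8 ∤ 395 (the parts of T(395, 8) cannot all be equal).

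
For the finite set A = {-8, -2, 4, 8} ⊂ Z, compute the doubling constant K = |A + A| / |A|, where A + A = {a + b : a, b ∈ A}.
K = |A + A| / |A| = 9/4

Enumerate A + A = {a + b : a, b ∈ A}. With |A| = 4, there are |A|^2 = 16 ordered sum pairs; collecting distinct values, A + A = {-16, -10, -4, 0, 2, 6, 8, 12, 16}, so |A + A| = 9. Thus K = 9/4. For comparison, the minimum possible |A + A| over all 4-element sets is 2·4 − 1 = 7 (so min K = 7/4), attained only by arithmetic progressions.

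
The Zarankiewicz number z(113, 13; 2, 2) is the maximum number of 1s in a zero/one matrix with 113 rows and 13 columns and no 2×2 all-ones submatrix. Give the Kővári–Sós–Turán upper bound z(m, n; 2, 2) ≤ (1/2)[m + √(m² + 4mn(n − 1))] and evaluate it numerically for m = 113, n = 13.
z(113, 13; 2, 2) ≤ (1/2)[113 + √(113² + 4·113·13·12)] = (1/2)[113 + √83281] = 200.7922

Kővári–Sós–Turán: let r_1, ..., r_113 be the row sums and z = Σ r_i the total number of 1s. Each pair of columns can share at most one row with both entries 1 (else a 2×2 all-ones block appears), so Σ_i C(r_i, 2) ≤ C(13, 2) = 78. By convexity Σ_i C(r_i, 2) ≥ 113·C(z/113, 2) = z(z − 113)/(2·113), giving z² − 113z − 113·13·12 ≤ 0 and hence z ≤ (1/2)[113 + √(12769 + 4·17628)] = (1/2)[113 + √83281] ≈ (1/2)(113 + 288.5845) = 200.7922.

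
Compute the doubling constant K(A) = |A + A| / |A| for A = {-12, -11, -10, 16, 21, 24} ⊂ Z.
K = |A + A| / |A| = 20/6 = 10/3

Enumerate A + A = {a + b : a, b ∈ A}. With |A| = 6, there are |A|^2 = 36 ordered sum pairs; collecting distinct values, A + A = {-24, -23, -22, -21, -20, 4, 5, 6, 9, 10, 11, 12, 13, 14, 32, 37, 40, 42, 45, 48}, so |A + A| = 20. Thus K = 20/6 = 10/3. For comparison, the minimum possible |A + A| over all 6-element sets is 2·6 − 1 = 11 (so min K = 11/6), attained only by arithmetic progressions.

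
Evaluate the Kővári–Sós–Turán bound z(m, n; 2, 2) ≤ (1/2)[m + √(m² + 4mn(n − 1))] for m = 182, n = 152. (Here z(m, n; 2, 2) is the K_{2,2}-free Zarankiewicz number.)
z(182, 152; 2, 2) ≤ (1/2)[182 + √(182² + 4·182·152·151)] = (1/2)[182 + √16742180] = 2136.8605

Kővári–Sós–Turán: let r_1, ..., r_182 be the row sums and z = Σ r_i the total number of 1s. Each pair of columns can share at most one row with both entries 1 (else a 2×2 all-ones block appears), so Σ_i C(r_i, 2) ≤ C(152, 2) = 11476. By convexity Σ_i C(r_i, 2) ≥ 182·C(z/182, 2) = z(z − 182)/(2·182), giving z² − 182z − 182·152·151 ≤ 0 and hence z ≤ (1/2)[182 + √(33124 + 4·4177264)] = (1/2)[182 + √16742180] ≈ (1/2)(182 + 4091.7209) = 2136.8605.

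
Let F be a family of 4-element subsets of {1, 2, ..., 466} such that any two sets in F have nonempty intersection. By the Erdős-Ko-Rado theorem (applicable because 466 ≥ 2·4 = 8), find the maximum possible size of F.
max |F| = C(465, 3) = 16649480

The Erdős-Ko-Rado theorem states: for n ≥ 2k, an intersecting family of k-subsets of an n-element set has size at most C(n − 1, k − 1), with equality for 'star' families {A ⊆ [n] : |A| = k, i ∈ A} (fix an element i). For n = 466, k = 4: C(465, 3) = 16649480.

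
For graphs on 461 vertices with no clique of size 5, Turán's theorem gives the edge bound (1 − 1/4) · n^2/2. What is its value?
Turán density bound = (3/4) · 461^2/2 = 637563/8 ≈ 79695.375

Turán's theorem: ex(n, K_{r+1}) is achieved by the complete r-partite Turán graph T(n, r) with parts as balanced as possible, and is at most (1 − 1/r) · n^2/2. For r = 4, n = 461: the density bound is (3/4) · 212521/2 = 637563/8 ≈ 79695.375. The integer-valued extremum is e(T(461, 4)) = 79695, which is strictly less than the density bound 637563/8 since 4 ∤ 461 (the parts of T(461, 4) cannot all be equal).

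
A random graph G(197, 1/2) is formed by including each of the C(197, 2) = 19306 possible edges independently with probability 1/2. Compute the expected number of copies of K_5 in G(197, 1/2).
E[# K_5] = C(197, 5) · (1/2)^C(5, 2) = 2349279569 / 2^10 ≈ 2294218.329102

For each 5-subset S of vertices (there are C(197, 5) = 2349279569 such S), let X_S = 1 if S induces a K_5 (all C(5, 2) = 10 edges present). Then P(X_S = 1) = (1/2)^10 = 1/1024. By linearity of expectation, E[# K_5] = C(197, 5) · (1/2)^10 = 2349279569 / 1024 ≈ 2294218.329102.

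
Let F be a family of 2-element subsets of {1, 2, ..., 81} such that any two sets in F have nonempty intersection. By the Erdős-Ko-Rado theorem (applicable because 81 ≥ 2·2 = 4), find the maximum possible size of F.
max |F| = C(80, 1) = 80

Erdős-Ko-Rado (1961): when n ≥ 2k, max |F| = C(n−1, k−1). The bound is attained by the star {A : i ∈ A} for any fixed i ∈ [n]. Here C(81−1, 2−1) = C(80, 1) = 80.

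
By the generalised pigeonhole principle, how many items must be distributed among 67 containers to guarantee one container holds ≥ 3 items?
n = (3 − 1)·67 + 1 = 135

By the generalised pigeonhole principle, to guarantee some box contains ≥ r objects we need more than (r − 1) · k objects total. Threshold: n = (r − 1) · k + 1. With r = 3 and k = 67: n = 2 · 67 + 1 = 134 + 1 = 135. For n = 134 = 2 · 67, we can put exactly 2 objects in every box, avoiding 3 in any single one — so 135 is tight.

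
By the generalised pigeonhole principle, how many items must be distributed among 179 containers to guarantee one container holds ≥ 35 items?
n = (35 − 1)·179 + 1 = 6087

By the generalised pigeonhole principle, to guarantee some box contains ≥ r objects we need more than (r − 1) · k objects total. Threshold: n = (r − 1) · k + 1. With r = 35 and k = 179: n = 34 · 179 + 1 = 6086 + 1 = 6087. For n = 6086 = 34 · 179, we can put exactly 34 objects in every box, avoiding 35 in any single one — so 6087 is tight.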